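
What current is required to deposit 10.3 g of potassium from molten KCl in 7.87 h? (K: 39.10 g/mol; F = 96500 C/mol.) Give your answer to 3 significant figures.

n(K) = 10.3 / 39.10 = 0.2634 mol
K⁺ + e⁻ → K, so n(e⁻) = 0.2634 mol
Q = 0.2634 × 96500 = 25420 C
I = Q / t = 25420 / 28332 s = 0.897 A

0.897 A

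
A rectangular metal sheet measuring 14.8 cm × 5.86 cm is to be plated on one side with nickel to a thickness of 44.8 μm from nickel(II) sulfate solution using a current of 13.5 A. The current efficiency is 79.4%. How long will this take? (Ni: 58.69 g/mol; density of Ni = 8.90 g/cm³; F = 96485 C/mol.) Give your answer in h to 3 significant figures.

0.295 h

Plated area = 14.8 × 5.86 = 86.73 cm²
Volume = 86.73 × 44.8×10⁻⁴ cm = 0.3886 cm³
m(Ni) = 0.3886 × 8.90 = 3.459 g
n(Ni) = 3.459 / 58.69 = 0.05894 mol; n(e⁻) = 2 × 0.05894 = 0.1179 mol
Q = 0.1179 × 96485 / 0.794 = 14330 C
t = 14330 / 13.5 = 1061 s = 0.295 h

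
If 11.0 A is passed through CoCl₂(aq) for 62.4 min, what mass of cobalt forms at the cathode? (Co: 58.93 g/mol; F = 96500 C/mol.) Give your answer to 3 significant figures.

12.6 g

Q = It = 11.0 × 3744 = 41180 C
n(e⁻) = Q/F = 41180/96500 = 0.4267 mol
Co²⁺ + 2e⁻ → Co, so n(Co) = 0.4267 / 2 = 0.2134 mol
m = 0.2134 × 58.93 = 12.6 g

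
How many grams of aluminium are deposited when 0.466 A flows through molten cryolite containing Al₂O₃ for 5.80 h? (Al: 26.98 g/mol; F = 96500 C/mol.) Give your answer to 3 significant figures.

Charge passed = 0.466 × 20880 = 9730 C
n(e⁻) = 9730 / 96500 = 0.1008 mol
Al³⁺ + 3e⁻ → Al, so n(Al) = 0.1008 / 3 = 0.03360 mol
m = 0.03360 × 26.98 = 0.907 g

0.907 g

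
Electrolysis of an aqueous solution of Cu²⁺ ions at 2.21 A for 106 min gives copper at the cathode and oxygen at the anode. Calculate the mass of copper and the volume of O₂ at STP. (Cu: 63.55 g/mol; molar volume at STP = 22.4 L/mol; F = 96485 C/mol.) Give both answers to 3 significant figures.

Q = 2.21 × 6360 = 14060 C; n(e⁻) = 14060 / 96485 = 0.1457 mol
Cathode: Cu²⁺ + 2e⁻ → Cu → n(Cu) = 0.1457/2 = 0.07285 mol → 4.63 g
Anode: 2H₂O → O₂ + 4H⁺ + 4e⁻ → n(O₂) = 0.1457/4 = 0.03643 mol → 0.816 L

4.63 g Cu; 0.816 L O₂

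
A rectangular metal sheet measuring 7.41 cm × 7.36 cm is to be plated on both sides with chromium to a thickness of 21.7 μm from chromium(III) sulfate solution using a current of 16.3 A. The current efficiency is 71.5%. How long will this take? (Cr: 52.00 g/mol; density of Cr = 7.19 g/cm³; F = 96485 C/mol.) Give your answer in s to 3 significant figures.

813 s

Plated area = 2 × 7.41 × 7.36 = 109.1 cm²
Volume = 109.1 × 21.7×10⁻⁴ cm = 0.2367 cm³
m(Cr) = 0.2367 × 7.19 = 1.702 g
n(Cr) = 1.702 / 52.00 = 0.03273 mol; n(e⁻) = 3 × 0.03273 = 0.09819 mol
Q = 0.09819 × 96485 / 0.715 = 13250 C
t = 13250 / 16.3 = 812.9 s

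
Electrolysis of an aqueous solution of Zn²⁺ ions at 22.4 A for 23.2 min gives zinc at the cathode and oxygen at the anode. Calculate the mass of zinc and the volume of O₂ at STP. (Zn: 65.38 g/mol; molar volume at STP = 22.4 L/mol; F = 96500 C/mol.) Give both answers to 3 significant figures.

10.6 g Zn; 1.81 L O₂

Q = 22.4 × 1392 = 31180 C; n(e⁻) = 31180 / 96500 = 0.3231 mol
Cathode: Zn²⁺ + 2e⁻ → Zn → n(Zn) = 0.3231/2 = 0.1616 mol → 10.6 g
Anode: 2H₂O → O₂ + 4H⁺ + 4e⁻ → n(O₂) = 0.3231/4 = 0.08078 mol → 1.81 L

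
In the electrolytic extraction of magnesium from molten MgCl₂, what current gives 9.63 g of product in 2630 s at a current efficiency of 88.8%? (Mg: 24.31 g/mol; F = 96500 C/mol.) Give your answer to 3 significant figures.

n(Mg) = 9.63 / 24.31 = 0.3961 mol
Mg²⁺ + 2e⁻ → Mg, so n(e⁻) = 2 × 0.3961 = 0.7922 mol
Q = 0.7922 × 96500 / 0.888 = 86090 C
I = Q / t = 86090 / 2630 s = 32.7 A

32.7 A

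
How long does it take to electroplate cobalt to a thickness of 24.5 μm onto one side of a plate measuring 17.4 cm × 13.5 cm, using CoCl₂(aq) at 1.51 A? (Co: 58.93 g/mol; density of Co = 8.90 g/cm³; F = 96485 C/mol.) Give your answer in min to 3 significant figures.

Plated area = 17.4 × 13.5 = 234.9 cm²
Volume = 234.9 × 24.5×10⁻⁴ cm = 0.5755 cm³
m(Co) = 0.5755 × 8.90 = 5.122 g
n(Co) = 5.122 / 58.93 = 0.08692 mol; n(e⁻) = 2 × 0.08692 = 0.1738 mol
Q = 0.1738 × 96485 = 16770 C
t = 16770 / 1.51 = 11110 s = 185 min

185 min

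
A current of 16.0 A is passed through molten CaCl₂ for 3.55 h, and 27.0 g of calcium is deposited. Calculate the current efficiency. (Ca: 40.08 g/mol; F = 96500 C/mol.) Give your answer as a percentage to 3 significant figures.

Q = 16.0 × 12780 = 2.045×10^5 C
n(e⁻) = 2.045×10^5 / 96500 = 2.119 mol
Ca²⁺ + 2e⁻ → Ca, so theoretical n(Ca) = 1.060 mol → 42.48 g
Efficiency = 27.0 / 42.48 = 0.6356 = 63.6%

63.6%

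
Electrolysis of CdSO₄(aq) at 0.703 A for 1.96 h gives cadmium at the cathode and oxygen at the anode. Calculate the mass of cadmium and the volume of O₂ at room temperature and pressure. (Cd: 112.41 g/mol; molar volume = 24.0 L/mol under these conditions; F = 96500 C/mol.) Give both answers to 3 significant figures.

2.89 g Cd; 0.308 L O₂

Q = 0.703 × 7056 = 4960 C; n(e⁻) = 4960 / 96500 = 0.05140 mol
Cathode: Cd²⁺ + 2e⁻ → Cd → n(Cd) = 0.05140/2 = 0.02570 mol → 2.89 g
Anode: 2H₂O → O₂ + 4H⁺ + 4e⁻ → n(O₂) = 0.05140/4 = 0.01285 mol → 0.308 L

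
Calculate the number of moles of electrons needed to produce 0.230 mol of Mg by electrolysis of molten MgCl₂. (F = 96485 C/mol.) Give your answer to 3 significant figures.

0.460 mol

Mg²⁺ + 2e⁻ → Mg, so n(e⁻) = 2 × 0.230 = 0.4600 mol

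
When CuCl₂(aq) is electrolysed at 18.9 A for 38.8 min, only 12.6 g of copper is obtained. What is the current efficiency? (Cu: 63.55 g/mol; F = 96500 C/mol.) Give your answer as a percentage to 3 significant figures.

87.0%

Q = 18.9 × 2328 = 44000 C
n(e⁻) = 44000 / 96500 = 0.4560 mol
Cu²⁺ + 2e⁻ → Cu, so theoretical n(Cu) = 0.2280 mol → 14.49 g
Efficiency = 12.6 / 14.49 = 0.8696 = 87.0%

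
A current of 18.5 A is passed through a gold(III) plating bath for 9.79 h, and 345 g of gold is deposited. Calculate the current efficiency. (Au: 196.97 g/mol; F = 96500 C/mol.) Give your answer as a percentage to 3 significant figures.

Q = 18.5 × 35244 = 6.520×10^5 C
n(e⁻) = 6.520×10^5 / 96500 = 6.756 mol
Au³⁺ + 3e⁻ → Au, so theoretical n(Au) = 2.252 mol → 443.6 g
Efficiency = 345 / 443.6 = 0.7777 = 77.8%

77.8%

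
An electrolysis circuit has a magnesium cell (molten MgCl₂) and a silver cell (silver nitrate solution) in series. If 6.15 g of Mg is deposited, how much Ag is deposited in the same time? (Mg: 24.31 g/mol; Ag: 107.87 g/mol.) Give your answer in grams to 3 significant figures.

n(Mg) = 6.15 / 24.31 = 0.2530 mol
Mg²⁺ + 2e⁻ → Mg, so n(e⁻) = 2 × 0.2530 = 0.5060 mol
Same current for the same time ⇒ same n(e⁻) = 0.5060 mol in both cells.
Ag⁺ + e⁻ → Ag, so n(Ag) = 0.5060 mol
m(Ag) = 0.5060 × 107.87 = 54.6 g

54.6 g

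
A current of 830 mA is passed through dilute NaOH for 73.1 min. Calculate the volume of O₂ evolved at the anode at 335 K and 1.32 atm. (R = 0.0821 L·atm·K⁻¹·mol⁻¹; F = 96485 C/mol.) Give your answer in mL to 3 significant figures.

197 mL

Q = It = 0.830 × 4386 = 3640 C
Moles of electrons = 3640 / 96485 = 0.03773 mol
2H₂O → O₂ + 4H⁺ + 4e⁻, so n(O₂) = 0.03773 / 4 = 0.009433 mol
V = nRT/P = 0.009433 × 0.0821 × 335 / 1.32 = 0.1965 L
= 197 mL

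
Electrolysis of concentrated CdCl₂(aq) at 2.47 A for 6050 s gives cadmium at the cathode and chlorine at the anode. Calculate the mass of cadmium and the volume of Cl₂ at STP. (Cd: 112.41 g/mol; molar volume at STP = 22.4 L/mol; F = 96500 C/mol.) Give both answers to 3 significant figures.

8.70 g Cd; 1.73 L Cl₂

Q = 2.47 × 6050 = 14940 C; n(e⁻) = 14940 / 96500 = 0.1548 mol
Cathode: Cd²⁺ + 2e⁻ → Cd → n(Cd) = 0.1548/2 = 0.07740 mol → 8.70 g
Anode: 2Cl⁻ → Cl₂ + 2e⁻ → n(Cl₂) = 0.1548/2 = 0.07740 mol → 1.73 L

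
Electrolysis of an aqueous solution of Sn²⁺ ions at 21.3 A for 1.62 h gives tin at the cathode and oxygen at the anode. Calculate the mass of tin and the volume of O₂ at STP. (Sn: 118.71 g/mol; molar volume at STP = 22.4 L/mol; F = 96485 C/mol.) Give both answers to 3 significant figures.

76.4 g Sn; 7.21 L O₂

Q = 21.3 × 5832 = 1.242×10^5 C; n(e⁻) = 1.242×10^5 / 96485 = 1.287 mol
Cathode: Sn²⁺ + 2e⁻ → Sn → n(Sn) = 1.287/2 = 0.6435 mol → 76.4 g
Anode: 2H₂O → O₂ + 4H⁺ + 4e⁻ → n(O₂) = 1.287/4 = 0.3218 mol → 7.21 L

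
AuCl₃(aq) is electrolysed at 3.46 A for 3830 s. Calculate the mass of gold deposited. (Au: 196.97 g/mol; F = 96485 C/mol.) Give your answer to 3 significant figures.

9.02 g

Q = 3.46 A × 3830 s = 13250 C
n(e⁻) = Q/F = 13250/96485 = 0.1373 mol
Au³⁺ + 3e⁻ → Au, so n(Au) = 0.1373 / 3 = 0.04577 mol
m = 0.04577 × 196.97 = 9.02 g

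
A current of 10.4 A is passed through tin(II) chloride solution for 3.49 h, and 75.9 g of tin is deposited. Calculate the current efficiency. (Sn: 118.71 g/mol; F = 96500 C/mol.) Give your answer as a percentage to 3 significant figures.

Q = 10.4 × 12564 = 1.307×10^5 C
n(e⁻) = 1.307×10^5 / 96500 = 1.354 mol
Sn²⁺ + 2e⁻ → Sn, so theoretical n(Sn) = 0.6770 mol → 80.37 g
Efficiency = 75.9 / 80.37 = 0.9444 = 94.4%

94.4%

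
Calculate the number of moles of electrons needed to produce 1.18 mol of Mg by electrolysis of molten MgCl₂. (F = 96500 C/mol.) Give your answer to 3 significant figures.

Mg²⁺ + 2e⁻ → Mg, so n(e⁻) = 2 × 1.18 = 2.360 mol

2.36 mol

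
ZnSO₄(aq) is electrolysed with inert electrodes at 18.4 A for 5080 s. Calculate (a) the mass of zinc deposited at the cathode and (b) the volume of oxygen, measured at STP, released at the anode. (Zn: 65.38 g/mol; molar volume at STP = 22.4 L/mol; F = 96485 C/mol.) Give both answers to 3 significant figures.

Q = 18.4 × 5080 = 93470 C; n(e⁻) = 93470 / 96485 = 0.9688 mol
Cathode: Zn²⁺ + 2e⁻ → Zn → n(Zn) = 0.9688/2 = 0.4844 mol → 31.7 g
Anode: 2H₂O → O₂ + 4H⁺ + 4e⁻ → n(O₂) = 0.9688/4 = 0.2422 mol → 5.43 L

31.7 g Zn; 5.43 L O₂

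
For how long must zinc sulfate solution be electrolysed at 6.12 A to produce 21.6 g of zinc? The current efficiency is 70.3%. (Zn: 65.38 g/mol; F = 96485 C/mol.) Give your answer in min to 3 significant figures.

247 min

n(Zn) = 21.6 / 65.38 = 0.3304 mol
Zn²⁺ + 2e⁻ → Zn, so n(e⁻) = 2 × 0.3304 = 0.6608 mol
Q = 0.6608 × 96485 / 0.703 = 90690 C
t = Q / I = 90690 / 6.12 = 14820 s = 247 min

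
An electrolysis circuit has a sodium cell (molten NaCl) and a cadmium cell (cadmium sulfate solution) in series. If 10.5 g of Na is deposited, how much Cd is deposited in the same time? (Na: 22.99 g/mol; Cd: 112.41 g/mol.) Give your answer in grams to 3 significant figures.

n(Na) = 10.5 / 22.99 = 0.4567 mol
Na⁺ + e⁻ → Na, so n(e⁻) = 0.4567 mol
Since the cells are in series, n(e⁻) in the Cd cell is also 0.4567 mol.
Cd²⁺ + 2e⁻ → Cd, so n(Cd) = 0.4567 / 2 = 0.2284 mol
m(Cd) = 0.2284 × 112.41 = 25.7 g

25.7 g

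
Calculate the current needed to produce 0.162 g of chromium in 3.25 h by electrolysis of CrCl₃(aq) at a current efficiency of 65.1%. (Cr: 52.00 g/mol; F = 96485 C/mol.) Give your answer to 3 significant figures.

n(Cr) = 0.162 / 52.00 = 0.003115 mol
Cr³⁺ + 3e⁻ → Cr, so n(e⁻) = 3 × 0.003115 = 0.009345 mol
Q = 0.009345 × 96485 / 0.651 = 1385 C
I = Q / t = 1385 / 11700 s = 0.118 A

0.118 A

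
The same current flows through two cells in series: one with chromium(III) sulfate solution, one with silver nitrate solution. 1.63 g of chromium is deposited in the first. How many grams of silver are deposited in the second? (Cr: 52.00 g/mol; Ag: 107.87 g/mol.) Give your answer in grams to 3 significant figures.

10.1 g

n(Cr) = 1.63 / 52.00 = 0.03135 mol
Cr³⁺ + 3e⁻ → Cr, so n(e⁻) = 3 × 0.03135 = 0.09405 mol
Since the cells are in series, n(e⁻) in the Ag cell is also 0.09405 mol.
Ag⁺ + e⁻ → Ag, so n(Ag) = 0.09405 mol
m(Ag) = 0.09405 × 107.87 = 10.1 g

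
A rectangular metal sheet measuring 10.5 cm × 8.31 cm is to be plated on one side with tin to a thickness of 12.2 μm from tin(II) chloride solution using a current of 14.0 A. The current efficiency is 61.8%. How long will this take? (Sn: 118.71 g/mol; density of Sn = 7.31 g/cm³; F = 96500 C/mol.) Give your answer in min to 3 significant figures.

2.44 min

Plated area = 10.5 × 8.31 = 87.26 cm²
Volume = 87.26 × 12.2×10⁻⁴ cm = 0.1065 cm³
m(Sn) = 0.1065 × 7.31 = 0.7785 g
n(Sn) = 0.7785 / 118.71 = 0.006558 mol; n(e⁻) = 2 × 0.006558 = 0.01312 mol
Q = 0.01312 × 96500 / 0.618 = 2049 C
t = 2049 / 14.0 = 146.4 s = 2.44 min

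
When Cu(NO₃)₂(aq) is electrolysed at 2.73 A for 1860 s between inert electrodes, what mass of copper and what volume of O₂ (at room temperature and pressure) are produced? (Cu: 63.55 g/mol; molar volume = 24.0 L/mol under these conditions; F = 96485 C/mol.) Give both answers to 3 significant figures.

1.67 g Cu; 0.316 L O₂

Q = 2.73 × 1860 = 5078 C; n(e⁻) = 5078 / 96485 = 0.05263 mol
Cathode: Cu²⁺ + 2e⁻ → Cu → n(Cu) = 0.05263/2 = 0.02632 mol → 1.67 g
Anode: 2H₂O → O₂ + 4H⁺ + 4e⁻ → n(O₂) = 0.05263/4 = 0.01316 mol → 0.316 L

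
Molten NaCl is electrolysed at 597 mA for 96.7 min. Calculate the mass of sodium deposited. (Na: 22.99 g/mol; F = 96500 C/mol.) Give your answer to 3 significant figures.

0.825 g

Q = It = 0.597 × 5802 = 3464 C
Moles of electrons = 3464 / 96500 = 0.03590 mol
Na⁺ + e⁻ → Na, so n(Na) = 0.03590 mol
m = 0.03590 × 22.99 = 0.825 g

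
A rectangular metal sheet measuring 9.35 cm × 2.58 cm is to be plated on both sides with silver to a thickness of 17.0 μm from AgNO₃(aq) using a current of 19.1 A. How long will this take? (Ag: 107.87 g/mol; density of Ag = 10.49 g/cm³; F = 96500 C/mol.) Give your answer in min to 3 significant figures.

Plated area = 2 × 9.35 × 2.58 = 48.25 cm²
Volume = 48.25 × 17.0×10⁻⁴ cm = 0.08203 cm³
m(Ag) = 0.08203 × 10.49 = 0.8605 g
n(Ag) = 0.8605 / 107.87 = 0.007977 mol; n(e⁻) = 0.007977 mol
Q = 0.007977 × 96500 = 769.8 C
t = 769.8 / 19.1 = 40.30 s = 0.672 min

0.672 min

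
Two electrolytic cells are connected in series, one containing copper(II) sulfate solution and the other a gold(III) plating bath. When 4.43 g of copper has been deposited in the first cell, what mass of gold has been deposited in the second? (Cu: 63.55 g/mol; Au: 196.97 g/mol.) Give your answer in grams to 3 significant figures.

n(Cu) = 4.43 / 63.55 = 0.06971 mol
Cu²⁺ + 2e⁻ → Cu, so n(e⁻) = 2 × 0.06971 = 0.1394 mol
Since the cells are in series, n(e⁻) in the Au cell is also 0.1394 mol.
Au³⁺ + 3e⁻ → Au, so n(Au) = 0.1394 / 3 = 0.04647 mol
m(Au) = 0.04647 × 196.97 = 9.15 g

9.15 g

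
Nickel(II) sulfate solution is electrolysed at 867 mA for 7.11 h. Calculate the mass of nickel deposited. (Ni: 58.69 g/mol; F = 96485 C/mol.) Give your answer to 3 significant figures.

6.75 g

Q = It = 0.867 × 25596 = 22190 C
Moles of electrons = 22190 / 96485 = 0.2300 mol
Ni²⁺ + 2e⁻ → Ni, so n(Ni) = 0.2300 / 2 = 0.1150 mol
m = 0.1150 × 58.69 = 6.75 g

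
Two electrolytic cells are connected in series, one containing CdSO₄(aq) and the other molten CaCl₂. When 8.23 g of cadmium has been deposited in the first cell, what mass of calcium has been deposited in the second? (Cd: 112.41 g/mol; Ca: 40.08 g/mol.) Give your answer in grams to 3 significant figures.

n(Cd) = 8.23 / 112.41 = 0.07321 mol
Cd²⁺ + 2e⁻ → Cd, so n(e⁻) = 2 × 0.07321 = 0.1464 mol
The cells are in series, so the same charge (and hence the same n(e⁻) = 0.1464 mol) passes through both.
Ca²⁺ + 2e⁻ → Ca, so n(Ca) = 0.1464 / 2 = 0.07320 mol
m(Ca) = 0.07320 × 40.08 = 2.93 g

2.93 g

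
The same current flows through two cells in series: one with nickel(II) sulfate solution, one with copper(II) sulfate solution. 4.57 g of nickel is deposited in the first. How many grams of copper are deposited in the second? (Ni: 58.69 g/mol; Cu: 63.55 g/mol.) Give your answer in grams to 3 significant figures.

4.95 g

n(Ni) = 4.57 / 58.69 = 0.07787 mol
Ni²⁺ + 2e⁻ → Ni, so n(e⁻) = 2 × 0.07787 = 0.1557 mol
In series, the same 0.1557 mol of electrons flows through the second cell.
Cu²⁺ + 2e⁻ → Cu, so n(Cu) = 0.1557 / 2 = 0.07785 mol
m(Cu) = 0.07785 × 63.55 = 4.95 g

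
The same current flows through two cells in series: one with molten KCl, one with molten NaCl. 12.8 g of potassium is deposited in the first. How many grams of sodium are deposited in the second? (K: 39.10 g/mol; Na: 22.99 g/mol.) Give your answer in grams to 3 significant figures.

7.53 g

n(K) = 12.8 / 39.10 = 0.3274 mol
K⁺ + e⁻ → K, so n(e⁻) = 0.3274 mol
In series, the same 0.3274 mol of electrons flows through the second cell.
Na⁺ + e⁻ → Na, so n(Na) = 0.3274 mol
m(Na) = 0.3274 × 22.99 = 7.53 g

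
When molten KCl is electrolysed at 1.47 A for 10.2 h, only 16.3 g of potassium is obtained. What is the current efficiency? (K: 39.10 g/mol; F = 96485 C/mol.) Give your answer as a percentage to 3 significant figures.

74.5%

Q = 1.47 × 36720 = 53980 C
n(e⁻) = 53980 / 96485 = 0.5595 mol
K⁺ + e⁻ → K, so theoretical n(K) = 0.5595 mol → 21.88 g
Efficiency = 16.3 / 21.88 = 0.7450 = 74.5%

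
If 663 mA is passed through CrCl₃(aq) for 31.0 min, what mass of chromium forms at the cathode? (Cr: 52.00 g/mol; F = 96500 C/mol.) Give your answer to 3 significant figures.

Q = 0.663 A × 1860 s = 1233 C
n(e⁻) = Q/F = 1233/96500 = 0.01278 mol
Cr³⁺ + 3e⁻ → Cr, so n(Cr) = 0.01278 / 3 = 0.004260 mol
m = 0.004260 × 52.00 = 0.222 g

0.222 g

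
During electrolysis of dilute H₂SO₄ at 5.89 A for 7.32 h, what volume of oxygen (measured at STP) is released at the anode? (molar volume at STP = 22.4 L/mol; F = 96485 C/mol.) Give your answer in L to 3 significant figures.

Charge passed = 5.89 × 26352 = 1.552×10^5 C
n(e⁻) = 1.552×10^5 / 96485 = 1.609 mol
2H₂O → O₂ + 4H⁺ + 4e⁻, so n(O₂) = 1.609 / 4 = 0.4023 mol
V = 0.4023 × 22.4 = 9.012 L

9.01 L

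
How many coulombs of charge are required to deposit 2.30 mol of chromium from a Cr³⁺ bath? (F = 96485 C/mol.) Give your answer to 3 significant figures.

Cr³⁺ + 3e⁻ → Cr, so n(e⁻) = 3 × 2.30 = 6.900 mol
Q = 6.900 × 96485 = 6.657×10^5 C

6.66×10^5 C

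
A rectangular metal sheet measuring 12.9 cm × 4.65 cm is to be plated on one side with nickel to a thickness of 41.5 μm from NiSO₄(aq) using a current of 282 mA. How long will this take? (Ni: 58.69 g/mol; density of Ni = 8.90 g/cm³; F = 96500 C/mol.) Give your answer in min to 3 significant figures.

431 min

Plated area = 12.9 × 4.65 = 59.99 cm²
Volume = 59.99 × 41.5×10⁻⁴ cm = 0.2490 cm³
m(Ni) = 0.2490 × 8.90 = 2.216 g
n(Ni) = 2.216 / 58.69 = 0.03776 mol; n(e⁻) = 2 × 0.03776 = 0.07552 mol
Q = 0.07552 × 96500 = 7288 C
t = 7288 / 0.282 = 25840 s = 431 min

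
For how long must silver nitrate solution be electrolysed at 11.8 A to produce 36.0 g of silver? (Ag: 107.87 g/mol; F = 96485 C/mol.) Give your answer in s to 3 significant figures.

2730 s

n(Ag) = 36.0 / 107.87 = 0.3337 mol
Ag⁺ + e⁻ → Ag, so n(e⁻) = 0.3337 mol
Q = 0.3337 × 96485 = 32200 C
t = Q / I = 32200 / 11.8 = 2729 s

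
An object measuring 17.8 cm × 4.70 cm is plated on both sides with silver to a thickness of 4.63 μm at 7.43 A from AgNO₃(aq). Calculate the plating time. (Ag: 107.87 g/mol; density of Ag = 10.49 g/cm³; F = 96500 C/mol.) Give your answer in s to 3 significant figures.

97.8 s

Plated area = 2 × 17.8 × 4.70 = 167.3 cm²
Volume = 167.3 × 4.63×10⁻⁴ cm = 0.07746 cm³
m(Ag) = 0.07746 × 10.49 = 0.8126 g
n(Ag) = 0.8126 / 107.87 = 0.007533 mol; n(e⁻) = 0.007533 mol
Q = 0.007533 × 96500 = 726.9 C
t = 726.9 / 7.43 = 97.83 s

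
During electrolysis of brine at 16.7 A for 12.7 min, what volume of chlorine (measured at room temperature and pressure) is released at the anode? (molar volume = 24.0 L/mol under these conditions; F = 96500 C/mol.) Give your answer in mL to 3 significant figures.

Q = It = 16.7 × 762 = 12730 C
Moles of electrons = 12730 / 96500 = 0.1319 mol
2Cl⁻ → Cl₂ + 2e⁻, so n(Cl₂) = 0.1319 / 2 = 0.06595 mol
V = 0.06595 × 24.0 = 1.583 L
= 1580 mL

1580 mL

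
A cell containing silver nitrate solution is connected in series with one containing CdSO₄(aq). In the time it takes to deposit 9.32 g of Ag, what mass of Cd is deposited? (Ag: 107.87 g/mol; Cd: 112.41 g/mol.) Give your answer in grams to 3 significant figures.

4.86 g

n(Ag) = 9.32 / 107.87 = 0.08640 mol
Ag⁺ + e⁻ → Ag, so n(e⁻) = 0.08640 mol
The cells are in series, so the same charge (and hence the same n(e⁻) = 0.08640 mol) passes through both.
Cd²⁺ + 2e⁻ → Cd, so n(Cd) = 0.08640 / 2 = 0.04320 mol
m(Cd) = 0.04320 × 112.41 = 4.86 g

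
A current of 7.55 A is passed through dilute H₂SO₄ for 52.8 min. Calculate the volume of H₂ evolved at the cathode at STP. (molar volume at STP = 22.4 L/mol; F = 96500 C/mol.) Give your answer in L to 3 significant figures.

2.78 L

Q = 7.55 A × 3168 s = 23920 C
n(e⁻) = Q/F = 23920/96500 = 0.2479 mol
2H⁺ + 2e⁻ → H₂, so n(H₂) = 0.2479 / 2 = 0.1240 mol
V = 0.1240 × 22.4 = 2.778 L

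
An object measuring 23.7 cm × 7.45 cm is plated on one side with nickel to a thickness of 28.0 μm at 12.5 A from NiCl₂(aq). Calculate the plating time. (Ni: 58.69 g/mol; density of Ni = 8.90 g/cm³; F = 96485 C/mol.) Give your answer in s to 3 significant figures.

Plated area = 23.7 × 7.45 = 176.6 cm²
Volume = 176.6 × 28.0×10⁻⁴ cm = 0.4945 cm³
m(Ni) = 0.4945 × 8.90 = 4.401 g
n(Ni) = 4.401 / 58.69 = 0.07499 mol; n(e⁻) = 2 × 0.07499 = 0.1500 mol
Q = 0.1500 × 96485 = 14470 C
t = 14470 / 12.5 = 1158 s

1160 s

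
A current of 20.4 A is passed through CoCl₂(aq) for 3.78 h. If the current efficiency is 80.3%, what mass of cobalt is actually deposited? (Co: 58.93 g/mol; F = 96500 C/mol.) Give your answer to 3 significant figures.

Q = 20.4 × 13608 = 2.776×10^5 C
n(e⁻) = 2.776×10^5 / 96500 = 2.877 mol
Co²⁺ + 2e⁻ → Co, so theoretical m(Co) = 1.439 × 58.93 = 84.80 g
Actual mass = 80.3% × 84.80 = 68.1 g

68.1 g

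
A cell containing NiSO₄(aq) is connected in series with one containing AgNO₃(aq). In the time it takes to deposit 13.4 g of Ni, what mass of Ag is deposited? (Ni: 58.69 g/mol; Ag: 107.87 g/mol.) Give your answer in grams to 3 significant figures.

49.3 g

n(Ni) = 13.4 / 58.69 = 0.2283 mol
Ni²⁺ + 2e⁻ → Ni, so n(e⁻) = 2 × 0.2283 = 0.4566 mol
Since the cells are in series, n(e⁻) in the Ag cell is also 0.4566 mol.
Ag⁺ + e⁻ → Ag, so n(Ag) = 0.4566 mol
m(Ag) = 0.4566 × 107.87 = 49.3 g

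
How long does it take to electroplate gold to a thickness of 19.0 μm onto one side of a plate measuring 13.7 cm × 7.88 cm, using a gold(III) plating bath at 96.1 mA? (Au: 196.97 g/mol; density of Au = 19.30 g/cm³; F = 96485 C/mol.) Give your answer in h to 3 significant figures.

16.8 h

Plated area = 13.7 × 7.88 = 108.0 cm²
Volume = 108.0 × 19.0×10⁻⁴ cm = 0.2052 cm³
m(Au) = 0.2052 × 19.30 = 3.960 g
n(Au) = 3.960 / 196.97 = 0.02010 mol; n(e⁻) = 3 × 0.02010 = 0.06030 mol
Q = 0.06030 × 96485 = 5818 C
t = 5818 / 0.0961 = 60540 s = 16.8 h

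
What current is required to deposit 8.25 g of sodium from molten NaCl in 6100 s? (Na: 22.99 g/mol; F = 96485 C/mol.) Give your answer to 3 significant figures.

5.68 A

n(Na) = 8.25 / 22.99 = 0.3589 mol
Na⁺ + e⁻ → Na, so n(e⁻) = 0.3589 mol
Q = 0.3589 × 96485 = 34630 C
I = Q / t = 34630 / 6100 s = 5.68 A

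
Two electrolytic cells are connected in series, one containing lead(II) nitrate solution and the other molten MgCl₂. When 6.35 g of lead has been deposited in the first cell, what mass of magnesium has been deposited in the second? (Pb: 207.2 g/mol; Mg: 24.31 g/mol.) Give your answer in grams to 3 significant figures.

n(Pb) = 6.35 / 207.2 = 0.03065 mol
Pb²⁺ + 2e⁻ → Pb, so n(e⁻) = 2 × 0.03065 = 0.06130 mol
In series, the same 0.06130 mol of electrons flows through the second cell.
Mg²⁺ + 2e⁻ → Mg, so n(Mg) = 0.06130 / 2 = 0.03065 mol
m(Mg) = 0.03065 × 24.31 = 0.745 g

0.745 g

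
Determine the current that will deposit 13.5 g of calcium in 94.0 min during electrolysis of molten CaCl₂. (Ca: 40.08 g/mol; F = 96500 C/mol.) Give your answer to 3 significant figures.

n(Ca) = 13.5 / 40.08 = 0.3368 mol
Ca²⁺ + 2e⁻ → Ca, so n(e⁻) = 2 × 0.3368 = 0.6736 mol
Q = 0.6736 × 96500 = 65000 C
I = Q / t = 65000 / 5640 s = 11.5 A

11.5 A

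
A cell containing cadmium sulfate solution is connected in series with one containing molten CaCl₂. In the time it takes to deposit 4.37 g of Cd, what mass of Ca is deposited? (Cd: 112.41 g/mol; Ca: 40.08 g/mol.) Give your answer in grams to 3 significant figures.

n(Cd) = 4.37 / 112.41 = 0.03888 mol
Cd²⁺ + 2e⁻ → Cd, so n(e⁻) = 2 × 0.03888 = 0.07776 mol
The cells are in series, so the same charge (and hence the same n(e⁻) = 0.07776 mol) passes through both.
Ca²⁺ + 2e⁻ → Ca, so n(Ca) = 0.07776 / 2 = 0.03888 mol
m(Ca) = 0.03888 × 40.08 = 1.56 g

1.56 g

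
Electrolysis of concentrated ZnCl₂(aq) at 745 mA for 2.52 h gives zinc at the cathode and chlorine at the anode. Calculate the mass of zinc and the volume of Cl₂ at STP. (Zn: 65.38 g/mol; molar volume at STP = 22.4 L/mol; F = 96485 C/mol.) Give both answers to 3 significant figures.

2.29 g Zn; 0.785 L Cl₂

Q = 0.745 × 9072 = 6759 C; n(e⁻) = 6759 / 96485 = 0.07005 mol
Cathode: Zn²⁺ + 2e⁻ → Zn → n(Zn) = 0.07005/2 = 0.03503 mol → 2.29 g
Anode: 2Cl⁻ → Cl₂ + 2e⁻ → n(Cl₂) = 0.07005/2 = 0.03503 mol → 0.785 L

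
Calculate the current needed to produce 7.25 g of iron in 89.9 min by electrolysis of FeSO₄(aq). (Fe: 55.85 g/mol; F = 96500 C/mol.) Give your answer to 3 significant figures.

4.64 A

n(Fe) = 7.25 / 55.85 = 0.1298 mol
Fe²⁺ + 2e⁻ → Fe, so n(e⁻) = 2 × 0.1298 = 0.2596 mol
Q = 0.2596 × 96500 = 25050 C
I = Q / t = 25050 / 5394 s = 4.64 A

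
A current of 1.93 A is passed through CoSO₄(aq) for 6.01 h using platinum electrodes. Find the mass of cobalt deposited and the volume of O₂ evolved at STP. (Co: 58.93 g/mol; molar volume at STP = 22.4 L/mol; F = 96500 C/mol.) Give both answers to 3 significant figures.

12.8 g Co; 2.42 L O₂

Q = 1.93 × 21636 = 41760 C; n(e⁻) = 41760 / 96500 = 0.4327 mol
Cathode: Co²⁺ + 2e⁻ → Co → n(Co) = 0.4327/2 = 0.2164 mol → 12.8 g
Anode: 2H₂O → O₂ + 4H⁺ + 4e⁻ → n(O₂) = 0.4327/4 = 0.1082 mol → 2.42 L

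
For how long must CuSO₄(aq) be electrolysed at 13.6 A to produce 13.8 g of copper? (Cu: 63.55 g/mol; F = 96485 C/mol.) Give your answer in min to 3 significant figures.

51.4 min

n(Cu) = 13.8 / 63.55 = 0.2172 mol
Cu²⁺ + 2e⁻ → Cu, so n(e⁻) = 2 × 0.2172 = 0.4344 mol
Q = 0.4344 × 96485 = 41910 C
t = Q / I = 41910 / 13.6 = 3082 s = 51.4 min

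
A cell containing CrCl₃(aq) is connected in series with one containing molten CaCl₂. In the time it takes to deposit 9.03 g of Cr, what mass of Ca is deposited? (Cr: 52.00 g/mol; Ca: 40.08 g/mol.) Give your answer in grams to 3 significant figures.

n(Cr) = 9.03 / 52.00 = 0.1737 mol
Cr³⁺ + 3e⁻ → Cr, so n(e⁻) = 3 × 0.1737 = 0.5211 mol
The cells are in series, so the same charge (and hence the same n(e⁻) = 0.5211 mol) passes through both.
Ca²⁺ + 2e⁻ → Ca, so n(Ca) = 0.5211 / 2 = 0.2606 mol
m(Ca) = 0.2606 × 40.08 = 10.4 g

10.4 g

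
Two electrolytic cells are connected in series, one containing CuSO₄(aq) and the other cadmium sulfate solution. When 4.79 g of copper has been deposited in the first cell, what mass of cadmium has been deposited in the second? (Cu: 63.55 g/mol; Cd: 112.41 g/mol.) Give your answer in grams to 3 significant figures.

8.47 g

n(Cu) = 4.79 / 63.55 = 0.07537 mol
Cu²⁺ + 2e⁻ → Cu, so n(e⁻) = 2 × 0.07537 = 0.1507 mol
The cells are in series, so the same charge (and hence the same n(e⁻) = 0.1507 mol) passes through both.
Cd²⁺ + 2e⁻ → Cd, so n(Cd) = 0.1507 / 2 = 0.07535 mol
m(Cd) = 0.07535 × 112.41 = 8.47 g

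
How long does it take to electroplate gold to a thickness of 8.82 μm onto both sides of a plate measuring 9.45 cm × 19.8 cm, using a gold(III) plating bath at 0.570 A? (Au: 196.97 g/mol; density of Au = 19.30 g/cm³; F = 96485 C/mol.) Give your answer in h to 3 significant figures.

4.56 h

Plated area = 2 × 9.45 × 19.8 = 374.2 cm²
Volume = 374.2 × 8.82×10⁻⁴ cm = 0.3300 cm³
m(Au) = 0.3300 × 19.30 = 6.369 g
n(Au) = 6.369 / 196.97 = 0.03233 mol; n(e⁻) = 3 × 0.03233 = 0.09699 mol
Q = 0.09699 × 96485 = 9358 C
t = 9358 / 0.570 = 16420 s = 4.56 h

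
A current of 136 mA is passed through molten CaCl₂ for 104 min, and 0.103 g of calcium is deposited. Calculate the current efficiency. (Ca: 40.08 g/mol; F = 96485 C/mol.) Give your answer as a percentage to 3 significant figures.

58.4%

Q = 0.136 × 6240 = 848.6 C
n(e⁻) = 848.6 / 96485 = 0.008795 mol
Ca²⁺ + 2e⁻ → Ca, so theoretical n(Ca) = 0.004398 mol → 0.1763 g
Efficiency = 0.103 / 0.1763 = 0.5842 = 58.4%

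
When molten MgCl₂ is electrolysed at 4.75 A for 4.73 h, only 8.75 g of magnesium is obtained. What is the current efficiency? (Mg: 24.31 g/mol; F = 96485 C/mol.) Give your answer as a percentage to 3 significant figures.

Q = 4.75 × 17028 = 80880 C
n(e⁻) = 80880 / 96485 = 0.8383 mol
Mg²⁺ + 2e⁻ → Mg, so theoretical n(Mg) = 0.4192 mol → 10.19 g
Efficiency = 8.75 / 10.19 = 0.8587 = 85.9%

85.9%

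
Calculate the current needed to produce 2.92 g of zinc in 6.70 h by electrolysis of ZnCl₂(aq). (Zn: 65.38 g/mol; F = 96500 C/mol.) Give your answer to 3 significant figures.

0.357 A

n(Zn) = 2.92 / 65.38 = 0.04466 mol
Zn²⁺ + 2e⁻ → Zn, so n(e⁻) = 2 × 0.04466 = 0.08932 mol
Q = 0.08932 × 96500 = 8619 C
I = Q / t = 8619 / 24120 s = 0.357 A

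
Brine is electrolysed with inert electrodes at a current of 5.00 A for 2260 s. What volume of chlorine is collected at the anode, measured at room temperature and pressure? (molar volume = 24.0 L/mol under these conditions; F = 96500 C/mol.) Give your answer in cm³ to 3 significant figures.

Charge passed = 5.00 × 2260 = 11300 C
n(e⁻) = Q/F = 11300/96500 = 0.1171 mol
2Cl⁻ → Cl₂ + 2e⁻, so n(Cl₂) = 0.1171 / 2 = 0.05855 mol
V = 0.05855 × 24.0 = 1.405 L
= 1410 cm³

1410 cm³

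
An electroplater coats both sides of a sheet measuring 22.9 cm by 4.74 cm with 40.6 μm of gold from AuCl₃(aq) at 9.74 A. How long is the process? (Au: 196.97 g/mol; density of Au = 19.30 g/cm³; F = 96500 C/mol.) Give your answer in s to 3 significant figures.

2570 s

Plated area = 2 × 22.9 × 4.74 = 217.1 cm²
Volume = 217.1 × 40.6×10⁻⁴ cm = 0.8814 cm³
m(Au) = 0.8814 × 19.30 = 17.01 g
n(Au) = 17.01 / 196.97 = 0.08636 mol; n(e⁻) = 3 × 0.08636 = 0.2591 mol
Q = 0.2591 × 96500 = 25000 C
t = 25000 / 9.74 = 2567 s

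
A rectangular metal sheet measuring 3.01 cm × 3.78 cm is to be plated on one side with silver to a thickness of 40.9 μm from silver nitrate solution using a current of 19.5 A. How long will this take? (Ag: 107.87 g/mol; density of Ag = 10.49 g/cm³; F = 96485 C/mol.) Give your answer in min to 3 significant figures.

0.373 min

Plated area = 3.01 × 3.78 = 11.38 cm²
Volume = 11.38 × 40.9×10⁻⁴ cm = 0.04654 cm³
m(Ag) = 0.04654 × 10.49 = 0.4882 g
n(Ag) = 0.4882 / 107.87 = 0.004526 mol; n(e⁻) = 0.004526 mol
Q = 0.004526 × 96485 = 436.7 C
t = 436.7 / 19.5 = 22.39 s = 0.373 min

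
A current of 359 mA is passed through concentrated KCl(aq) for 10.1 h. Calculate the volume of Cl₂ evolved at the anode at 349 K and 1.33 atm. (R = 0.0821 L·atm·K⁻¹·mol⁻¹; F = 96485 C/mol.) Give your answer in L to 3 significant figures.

Q = 0.359 A × 36360 s = 13050 C
Moles of electrons = 13050 / 96485 = 0.1353 mol
2Cl⁻ → Cl₂ + 2e⁻, so n(Cl₂) = 0.1353 / 2 = 0.06765 mol
V = nRT/P = 0.06765 × 0.0821 × 349 / 1.33 = 1.457 L

1.46 L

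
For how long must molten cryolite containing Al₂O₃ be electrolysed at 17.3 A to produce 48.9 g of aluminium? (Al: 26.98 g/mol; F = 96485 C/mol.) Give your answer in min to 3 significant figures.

505 min

n(Al) = 48.9 / 26.98 = 1.812 mol
Al³⁺ + 3e⁻ → Al, so n(e⁻) = 3 × 1.812 = 5.436 mol
Q = 5.436 × 96485 = 5.245×10^5 C
t = Q / I = 5.245×10^5 / 17.3 = 30320 s = 505 min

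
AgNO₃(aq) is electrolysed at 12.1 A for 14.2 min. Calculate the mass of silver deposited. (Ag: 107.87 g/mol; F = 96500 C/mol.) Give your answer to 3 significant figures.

Charge passed = 12.1 × 852 = 10310 C
n(e⁻) = 10310 / 96500 = 0.1068 mol
Ag⁺ + e⁻ → Ag, so n(Ag) = 0.1068 mol
m = 0.1068 × 107.87 = 11.5 g

11.5 g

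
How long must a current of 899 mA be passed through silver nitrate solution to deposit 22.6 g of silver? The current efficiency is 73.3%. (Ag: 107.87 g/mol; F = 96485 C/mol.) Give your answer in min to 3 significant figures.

n(Ag) = 22.6 / 107.87 = 0.2095 mol
Ag⁺ + e⁻ → Ag, so n(e⁻) = 0.2095 mol
Q = 0.2095 × 96485 / 0.733 = 27580 C
t = Q / I = 27580 / 0.899 = 30680 s = 511 min

511 min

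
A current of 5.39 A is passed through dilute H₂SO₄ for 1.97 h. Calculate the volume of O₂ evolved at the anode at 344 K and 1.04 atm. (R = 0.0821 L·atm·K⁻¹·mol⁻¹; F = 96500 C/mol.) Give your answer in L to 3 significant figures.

2.69 L

Charge passed = 5.39 × 7092 = 38230 C
n(e⁻) = 38230 / 96500 = 0.3962 mol
2H₂O → O₂ + 4H⁺ + 4e⁻, so n(O₂) = 0.3962 / 4 = 0.09905 mol
V = nRT/P = 0.09905 × 0.0821 × 344 / 1.04 = 2.690 L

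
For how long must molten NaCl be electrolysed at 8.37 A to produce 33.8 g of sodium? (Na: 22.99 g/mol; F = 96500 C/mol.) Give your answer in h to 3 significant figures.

4.71 h

n(Na) = 33.8 / 22.99 = 1.470 mol
Na⁺ + e⁻ → Na, so n(e⁻) = 1.470 mol
Q = 1.470 × 96500 = 1.419×10^5 C
t = Q / I = 1.419×10^5 / 8.37 = 16950 s = 4.71 h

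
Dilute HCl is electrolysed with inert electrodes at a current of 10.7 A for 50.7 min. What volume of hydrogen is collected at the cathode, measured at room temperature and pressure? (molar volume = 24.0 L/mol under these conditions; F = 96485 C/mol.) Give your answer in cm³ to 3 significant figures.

4050 cm³

Charge passed = 10.7 × 3042 = 32550 C
n(e⁻) = 32550 / 96485 = 0.3374 mol
2H⁺ + 2e⁻ → H₂, so n(H₂) = 0.3374 / 2 = 0.1687 mol
V = 0.1687 × 24.0 = 4.049 L
= 4050 cm³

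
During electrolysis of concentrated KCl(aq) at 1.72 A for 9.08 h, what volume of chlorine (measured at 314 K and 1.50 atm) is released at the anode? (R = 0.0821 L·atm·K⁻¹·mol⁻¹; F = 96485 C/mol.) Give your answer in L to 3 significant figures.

5.01 L

Charge passed = 1.72 × 32688 = 56220 C
Moles of electrons = 56220 / 96485 = 0.5827 mol
2Cl⁻ → Cl₂ + 2e⁻, so n(Cl₂) = 0.5827 / 2 = 0.2914 mol
V = nRT/P = 0.2914 × 0.0821 × 314 / 1.50 = 5.008 L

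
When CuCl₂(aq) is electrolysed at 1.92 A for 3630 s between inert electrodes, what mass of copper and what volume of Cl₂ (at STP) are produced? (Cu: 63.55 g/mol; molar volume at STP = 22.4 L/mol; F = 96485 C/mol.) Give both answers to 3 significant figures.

2.30 g Cu; 0.809 L Cl₂

Q = 1.92 × 3630 = 6970 C; n(e⁻) = 6970 / 96485 = 0.07224 mol
Cathode: Cu²⁺ + 2e⁻ → Cu → n(Cu) = 0.07224/2 = 0.03612 mol → 2.30 g
Anode: 2Cl⁻ → Cl₂ + 2e⁻ → n(Cl₂) = 0.07224/2 = 0.03612 mol → 0.809 L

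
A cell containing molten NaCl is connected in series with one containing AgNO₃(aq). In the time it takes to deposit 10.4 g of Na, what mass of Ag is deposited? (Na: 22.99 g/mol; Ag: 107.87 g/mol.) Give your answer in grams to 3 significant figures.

48.8 g

n(Na) = 10.4 / 22.99 = 0.4524 mol
Na⁺ + e⁻ → Na, so n(e⁻) = 0.4524 mol
Since the cells are in series, n(e⁻) in the Ag cell is also 0.4524 mol.
Ag⁺ + e⁻ → Ag, so n(Ag) = 0.4524 mol
m(Ag) = 0.4524 × 107.87 = 48.8 g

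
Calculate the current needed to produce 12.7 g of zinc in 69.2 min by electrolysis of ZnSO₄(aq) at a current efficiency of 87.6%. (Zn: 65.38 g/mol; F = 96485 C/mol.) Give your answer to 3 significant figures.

10.3 A

n(Zn) = 12.7 / 65.38 = 0.1942 mol
Zn²⁺ + 2e⁻ → Zn, so n(e⁻) = 2 × 0.1942 = 0.3884 mol
Q = 0.3884 × 96485 / 0.876 = 42780 C
I = Q / t = 42780 / 4152 s = 10.3 A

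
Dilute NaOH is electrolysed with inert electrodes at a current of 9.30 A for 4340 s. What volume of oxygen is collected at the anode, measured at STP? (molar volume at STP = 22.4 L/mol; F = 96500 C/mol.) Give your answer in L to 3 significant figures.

2.34 L

Charge passed = 9.30 × 4340 = 40360 C
Moles of electrons = 40360 / 96500 = 0.4182 mol
2H₂O → O₂ + 4H⁺ + 4e⁻, so n(O₂) = 0.4182 / 4 = 0.1046 mol
V = 0.1046 × 22.4 = 2.343 L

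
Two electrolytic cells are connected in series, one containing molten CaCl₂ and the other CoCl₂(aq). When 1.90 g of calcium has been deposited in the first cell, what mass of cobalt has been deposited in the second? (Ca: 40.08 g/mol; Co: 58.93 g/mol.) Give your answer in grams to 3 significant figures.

n(Ca) = 1.90 / 40.08 = 0.04741 mol
Ca²⁺ + 2e⁻ → Ca, so n(e⁻) = 2 × 0.04741 = 0.09482 mol
Since the cells are in series, n(e⁻) in the Co cell is also 0.09482 mol.
Co²⁺ + 2e⁻ → Co, so n(Co) = 0.09482 / 2 = 0.04741 mol
m(Co) = 0.04741 × 58.93 = 2.79 g

2.79 g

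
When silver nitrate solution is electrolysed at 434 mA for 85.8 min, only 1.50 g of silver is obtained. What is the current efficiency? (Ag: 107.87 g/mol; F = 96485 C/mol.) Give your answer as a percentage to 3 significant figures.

Q = 0.434 × 5148 = 2234 C
n(e⁻) = 2234 / 96485 = 0.02315 mol
Ag⁺ + e⁻ → Ag, so theoretical n(Ag) = 0.02315 mol → 2.497 g
Efficiency = 1.50 / 2.497 = 0.6007 = 60.1%

60.1%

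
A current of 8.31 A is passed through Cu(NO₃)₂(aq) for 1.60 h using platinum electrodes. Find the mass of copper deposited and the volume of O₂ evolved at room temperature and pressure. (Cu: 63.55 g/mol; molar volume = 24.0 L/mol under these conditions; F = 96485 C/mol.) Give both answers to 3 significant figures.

15.8 g Cu; 2.98 L O₂

Q = 8.31 × 5760 = 47870 C; n(e⁻) = 47870 / 96485 = 0.4961 mol
Cathode: Cu²⁺ + 2e⁻ → Cu → n(Cu) = 0.4961/2 = 0.2481 mol → 15.8 g
Anode: 2H₂O → O₂ + 4H⁺ + 4e⁻ → n(O₂) = 0.4961/4 = 0.1240 mol → 2.98 L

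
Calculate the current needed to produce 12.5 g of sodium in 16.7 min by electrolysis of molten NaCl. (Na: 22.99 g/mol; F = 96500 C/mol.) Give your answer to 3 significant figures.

n(Na) = 12.5 / 22.99 = 0.5437 mol
Na⁺ + e⁻ → Na, so n(e⁻) = 0.5437 mol
Q = 0.5437 × 96500 = 52470 C
I = Q / t = 52470 / 1002 s = 52.4 A

52.4 A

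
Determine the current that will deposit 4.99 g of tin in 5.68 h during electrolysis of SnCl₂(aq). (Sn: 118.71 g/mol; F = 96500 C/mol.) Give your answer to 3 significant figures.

0.397 A

n(Sn) = 4.99 / 118.71 = 0.04204 mol
Sn²⁺ + 2e⁻ → Sn, so n(e⁻) = 2 × 0.04204 = 0.08408 mol
Q = 0.08408 × 96500 = 8114 C
I = Q / t = 8114 / 20448 s = 0.397 A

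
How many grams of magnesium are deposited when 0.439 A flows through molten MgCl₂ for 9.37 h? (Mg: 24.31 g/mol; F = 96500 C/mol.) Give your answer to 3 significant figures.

Charge passed = 0.439 × 33732 = 14810 C
n(e⁻) = 14810 / 96500 = 0.1535 mol
Mg²⁺ + 2e⁻ → Mg, so n(Mg) = 0.1535 / 2 = 0.07675 mol
m = 0.07675 × 24.31 = 1.87 g

1.87 g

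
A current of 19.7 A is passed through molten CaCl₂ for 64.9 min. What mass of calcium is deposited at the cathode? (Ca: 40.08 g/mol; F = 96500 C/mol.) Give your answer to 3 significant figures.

15.9 g

Q = 19.7 A × 3894 s = 76710 C
n(e⁻) = Q/F = 76710/96500 = 0.7949 mol
Ca²⁺ + 2e⁻ → Ca, so n(Ca) = 0.7949 / 2 = 0.3975 mol
m = 0.3975 × 40.08 = 15.9 g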